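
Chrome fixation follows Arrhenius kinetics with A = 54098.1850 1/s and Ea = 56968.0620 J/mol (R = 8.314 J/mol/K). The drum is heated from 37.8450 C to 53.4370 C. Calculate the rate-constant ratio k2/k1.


T1 = 37.8450 + 273.15 = 310.9950 K; T2 = 53.4370 + 273.15 = 326.5870 K
k1 = A * exp(-Ea/(R*T1)) = 54098.1850 * exp(-56968.0620/(8.314*310.9950)) = 1.4605e-05 1/s
k2 = A * exp(-Ea/(R*T2)) = 54098.1850 * exp(-56968.0620/(8.314*326.5870)) = 4.1814e-05 1/s
k2/k1 = 4.1814e-05 / 1.4605e-05 = 2.8631


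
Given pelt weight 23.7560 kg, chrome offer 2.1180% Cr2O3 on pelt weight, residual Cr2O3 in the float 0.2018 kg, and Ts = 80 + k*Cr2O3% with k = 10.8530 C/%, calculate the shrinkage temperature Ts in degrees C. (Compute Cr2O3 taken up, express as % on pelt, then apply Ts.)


Offered = pelt * offer_pct / 100 = 23.7560 * 2.1180 / 100 = 0.5032 kg
Uptake = offered - residual = 0.5032 - 0.2018 = 0.3014 kg
Cr2O3% on pelt = uptake / pelt * 100 = 0.3014 / 23.7560 * 100 = 1.2685 %
Ts = 80 + k * Cr2O3% = 80 + 10.8530 * 1.2685 = 93.7674 C


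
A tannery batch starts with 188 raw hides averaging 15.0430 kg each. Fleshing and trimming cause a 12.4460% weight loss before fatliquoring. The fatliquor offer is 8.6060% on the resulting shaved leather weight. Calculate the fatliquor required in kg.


Total_raw = N * avg_wt = 188 * 15.0430 = 2828.0840 kg
Substrate = Total_raw * (1 - loss/100) = 2828.0840 * (1 - 12.4460/100) = 2476.1007 kg
Fat = Substrate * pct / 100 = 2476.1007 * 8.6060 / 100 = 213.0932 kg


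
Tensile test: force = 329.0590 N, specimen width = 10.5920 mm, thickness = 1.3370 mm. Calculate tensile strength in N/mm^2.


Formula: TS = force / (width * thickness)
Substituting: TS = 329.0590 / (10.5920 * 1.3370)
Result: 23.2362 N/mm^2


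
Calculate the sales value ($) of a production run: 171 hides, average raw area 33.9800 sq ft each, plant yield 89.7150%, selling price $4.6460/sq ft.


Raw_total = N * avg_area = 171 * 33.9800 = 5810.5800 sq ft
Finished = Raw_total * yield / 100 = 5810.5800 * 89.7150 / 100 = 5212.9618 sq ft
Value = Finished * price = 5212.9618 * 4.6460 = 24219.4207 $


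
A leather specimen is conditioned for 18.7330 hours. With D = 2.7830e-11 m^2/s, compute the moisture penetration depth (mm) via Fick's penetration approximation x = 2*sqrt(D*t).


t = 18.7330 hr * 3600 = 67438.8000 s
D * t = 2.7830e-11 * 67438.8000 = 1.8768e-06
x = 2 * sqrt(D*t) = 2 * sqrt(1.8768e-06) = 0.00273994 m = 2.7399 mm


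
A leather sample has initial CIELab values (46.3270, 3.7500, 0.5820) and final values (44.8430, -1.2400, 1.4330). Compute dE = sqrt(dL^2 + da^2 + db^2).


dL = -1.4840, da = -4.9900, db = 0.8510
dE = sqrt((-1.4840)^2 + (-4.9900)^2 + 0.8510^2) = 5.2751


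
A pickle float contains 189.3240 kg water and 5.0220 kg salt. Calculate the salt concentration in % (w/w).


Formula: Conc = salt / (water + salt) * 100
Substituting: Conc = 5.0220 / (189.3240 + 5.0220) * 100
Result: 2.5841 %


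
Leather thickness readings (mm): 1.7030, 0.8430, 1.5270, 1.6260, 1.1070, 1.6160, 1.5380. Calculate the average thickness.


Formula: Average = sum / n
Substituting: Average = 9.9600 / 7
Result: 1.4229 mm


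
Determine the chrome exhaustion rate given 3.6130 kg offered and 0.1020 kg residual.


Formula: Uptake = (offered - residual) / offered * 100
Substituting: Uptake = (3.6130 - 0.1020) / 3.6130 * 100
Result: 97.1769 %


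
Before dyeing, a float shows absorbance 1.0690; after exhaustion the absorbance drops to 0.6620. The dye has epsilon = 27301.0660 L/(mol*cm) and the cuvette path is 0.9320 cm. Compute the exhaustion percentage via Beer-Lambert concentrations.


c_initial = A_i / (epsilon * l) = 1.0690 / (27301.0660 * 0.9320) = 4.2013e-05 mol/L
c_final = A_f / (epsilon * l) = 0.6620 / (27301.0660 * 0.9320) = 2.6017e-05 mol/L
Exhaustion = (c_initial - c_final) / c_initial * 100 = (4.2013e-05 - 2.6017e-05) / 4.2013e-05 * 100 = 38.0730 %


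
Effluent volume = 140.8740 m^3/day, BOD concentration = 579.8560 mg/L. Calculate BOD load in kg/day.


Formula: BOD_load = volume * conc / 1000
Substituting: BOD_load = 140.8740 * 579.8560 / 1000
Result: 81.6866 kg/day


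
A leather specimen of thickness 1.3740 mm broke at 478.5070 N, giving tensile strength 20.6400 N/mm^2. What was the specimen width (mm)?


Formula: w = F / (TS * t)
Substituting: w = 478.5070 / (20.6400 * 1.3740)
Result: 16.8730 mm


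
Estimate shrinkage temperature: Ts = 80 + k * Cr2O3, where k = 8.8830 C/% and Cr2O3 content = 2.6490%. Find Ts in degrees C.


Formula: Ts = 80 + k * Cr2O3
Substituting: Ts = 80 + 8.8830 * 2.6490
Result: 103.5311 C


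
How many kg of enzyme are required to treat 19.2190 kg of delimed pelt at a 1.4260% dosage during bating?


Formula: Enzyme = substrate * pct / 100
Substituting: Enzyme = 19.2190 * 1.4260 / 100
Result: 0.2741 kg


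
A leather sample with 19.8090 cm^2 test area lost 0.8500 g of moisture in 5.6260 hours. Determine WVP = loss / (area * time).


Formula: WVP = loss / (area * time)
Substituting: WVP = 0.8500 / (19.8090 * 5.6260)
Result: 0.00762705 g/(cm^2*hr)


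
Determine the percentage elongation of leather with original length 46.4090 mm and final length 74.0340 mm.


Formula: Elongation = (Lf - L0) / L0 * 100
Substituting: Elongation = (74.0340 - 46.4090) / 46.4090 * 100
Result: 59.5251 %


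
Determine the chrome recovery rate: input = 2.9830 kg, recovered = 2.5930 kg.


Formula: Recovery = recovered / input * 100
Substituting: Recovery = 2.5930 / 2.9830 * 100
Result: 86.9259 %


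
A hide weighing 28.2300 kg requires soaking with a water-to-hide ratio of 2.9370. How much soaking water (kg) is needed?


Formula: Water = hide_weight * ratio
Substituting: Water = 28.2300 * 2.9370
Result: 82.9115 kg


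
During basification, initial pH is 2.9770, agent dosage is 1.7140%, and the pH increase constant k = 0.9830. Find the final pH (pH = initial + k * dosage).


Formula: pH_final = pH_initial + k * base_pct
Substituting: pH_final = 2.9770 + 0.9830 * 1.7140
Result: 4.6619


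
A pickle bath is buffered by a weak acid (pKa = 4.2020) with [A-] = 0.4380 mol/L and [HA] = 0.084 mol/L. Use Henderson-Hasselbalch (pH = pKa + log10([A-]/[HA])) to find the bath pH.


ratio = [A-] / [HA] = 0.4380 / 0.084 = 5.2143
log10(ratio) = 0.7172
pH = pKa + log10(ratio) = 4.2020 + 0.7172 = 4.9192


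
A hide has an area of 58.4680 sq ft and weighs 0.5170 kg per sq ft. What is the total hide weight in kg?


Formula: Weight = area * weight_per_sqft
Substituting: Weight = 58.4680 * 0.5170
Result: 30.2280 kg


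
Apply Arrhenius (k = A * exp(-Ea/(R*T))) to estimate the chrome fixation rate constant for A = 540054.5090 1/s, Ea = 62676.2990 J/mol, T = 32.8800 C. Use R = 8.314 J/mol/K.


T_K = T_C + 273.15 = 32.8800 + 273.15 = 306.0300 K
exponent = -Ea / (R * T_K) = -62676.2990 / (8.314 * 306.0300) = -24.6337
k = A * exp(exponent) = 540054.5090 * exp(-24.6337) = 1.0818e-05 1/s


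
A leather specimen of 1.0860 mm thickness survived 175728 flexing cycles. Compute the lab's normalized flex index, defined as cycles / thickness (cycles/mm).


Formula: Index = cycles / thickness
Substituting: Index = 175728 / 1.0860
Result: 161812.1547 cycles/mm


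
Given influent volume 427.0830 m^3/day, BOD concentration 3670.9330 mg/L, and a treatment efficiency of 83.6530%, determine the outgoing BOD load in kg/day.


Load_in = volume * conc / 1000 = 427.0830 * 3670.9330 / 1000 = 1567.7931 kg/day
Removed = Load_in * eff / 100 = 1567.7931 * 83.6530 / 100 = 1311.5059 kg/day
Load_out = Load_in - Removed = 1567.7931 - 1311.5059 = 256.2871 kg/day


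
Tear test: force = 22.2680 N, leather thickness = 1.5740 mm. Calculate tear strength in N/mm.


Formula: Tear strength = force / thickness
Substituting: Tear strength = 22.2680 / 1.5740
Result: 14.1474 N/mm


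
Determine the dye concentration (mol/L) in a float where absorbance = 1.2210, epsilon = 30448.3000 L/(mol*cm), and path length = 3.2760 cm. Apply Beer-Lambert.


Formula: c = A / (epsilon * l)
Substituting: c = 1.2210 / (30448.3000 * 3.2760)
Result: 1.2241e-05 mol/L


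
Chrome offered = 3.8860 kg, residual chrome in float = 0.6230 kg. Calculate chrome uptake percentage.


Formula: Uptake = (offered - residual) / offered * 100
Substituting: Uptake = (3.8860 - 0.6230) / 3.8860 * 100
Result: 83.9681 %


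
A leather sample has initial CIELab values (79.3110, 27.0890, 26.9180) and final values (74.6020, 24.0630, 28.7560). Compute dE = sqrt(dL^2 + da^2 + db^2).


dL = -4.7090, da = -3.0260, db = 1.8380
dE = sqrt((-4.7090)^2 + (-3.0260)^2 + 1.8380^2) = 5.8915


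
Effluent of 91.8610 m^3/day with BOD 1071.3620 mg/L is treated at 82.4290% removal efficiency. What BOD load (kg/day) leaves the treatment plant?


Load_in = volume * conc / 1000 = 91.8610 * 1071.3620 / 1000 = 98.4164 kg/day
Removed = Load_in * eff / 100 = 98.4164 * 82.4290 / 100 = 81.1236 kg/day
Load_out = Load_in - Removed = 98.4164 - 81.1236 = 17.2927 kg/day


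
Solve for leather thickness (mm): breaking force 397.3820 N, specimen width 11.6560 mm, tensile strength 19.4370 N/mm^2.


Formula: t = F / (TS * w)
Substituting: t = 397.3820 / (19.4370 * 11.6560)
Result: 1.7540 mm


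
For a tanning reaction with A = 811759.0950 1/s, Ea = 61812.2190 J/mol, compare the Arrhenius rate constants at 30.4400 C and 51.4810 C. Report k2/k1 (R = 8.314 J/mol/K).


T1 = 30.4400 + 273.15 = 303.5900 K; T2 = 51.4810 + 273.15 = 324.6310 K
k1 = A * exp(-Ea/(R*T1)) = 811759.0950 * exp(-61812.2190/(8.314*303.5900)) = 1.8787e-05 1/s
k2 = A * exp(-Ea/(R*T2)) = 811759.0950 * exp(-61812.2190/(8.314*324.6310)) = 9.1874e-05 1/s
k2/k1 = 9.1874e-05 / 1.8787e-05 = 4.8904


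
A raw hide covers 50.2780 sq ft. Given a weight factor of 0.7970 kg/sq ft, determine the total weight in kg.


Formula: Weight = area * weight_per_sqft
Substituting: Weight = 50.2780 * 0.7970
Result: 40.0716 kg


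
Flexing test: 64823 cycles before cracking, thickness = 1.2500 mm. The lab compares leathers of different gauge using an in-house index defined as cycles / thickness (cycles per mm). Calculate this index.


Formula: Index = cycles / thickness
Substituting: Index = 64823 / 1.2500
Result: 51858.4000 cycles/mm


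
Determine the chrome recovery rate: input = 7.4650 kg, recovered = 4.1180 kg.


Formula: Recovery = recovered / input * 100
Substituting: Recovery = 4.1180 / 7.4650 * 100
Result: 55.1641 %


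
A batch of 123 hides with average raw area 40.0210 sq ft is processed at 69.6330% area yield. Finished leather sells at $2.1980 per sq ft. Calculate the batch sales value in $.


Raw_total = N * avg_area = 123 * 40.0210 = 4922.5830 sq ft
Finished = Raw_total * yield / 100 = 4922.5830 * 69.6330 / 100 = 3427.7422 sq ft
Value = Finished * price = 3427.7422 * 2.1980 = 7534.1774 $


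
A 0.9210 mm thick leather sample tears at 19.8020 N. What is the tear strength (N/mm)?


Formula: Tear strength = force / thickness
Substituting: Tear strength = 19.8020 / 0.9210
Result: 21.5005 N/mm


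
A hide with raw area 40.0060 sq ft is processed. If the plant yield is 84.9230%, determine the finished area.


Formula: finished = raw * yield / 100
Substituting: finished = 40.0060 * 84.9230 / 100
Result: 33.9743 sq ft


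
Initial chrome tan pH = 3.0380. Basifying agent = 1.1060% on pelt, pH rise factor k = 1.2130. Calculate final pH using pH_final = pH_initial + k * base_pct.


Formula: pH_final = pH_initial + k * base_pct
Substituting: pH_final = 3.0380 + 1.2130 * 1.1060
Result: 4.3796


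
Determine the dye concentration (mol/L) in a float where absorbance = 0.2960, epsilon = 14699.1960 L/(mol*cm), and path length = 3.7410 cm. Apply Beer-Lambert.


Formula: c = A / (epsilon * l)
Substituting: c = 0.2960 / (14699.1960 * 3.7410)
Result: 5.3828e-06 mol/L


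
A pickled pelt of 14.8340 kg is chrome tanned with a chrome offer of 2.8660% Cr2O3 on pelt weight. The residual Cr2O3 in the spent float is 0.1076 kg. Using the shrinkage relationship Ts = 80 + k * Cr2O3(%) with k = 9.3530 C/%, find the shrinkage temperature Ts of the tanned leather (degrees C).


Offered = pelt * offer_pct / 100 = 14.8340 * 2.8660 / 100 = 0.4251 kg
Uptake = offered - residual = 0.4251 - 0.1076 = 0.3175 kg
Cr2O3% on pelt = uptake / pelt * 100 = 0.3175 / 14.8340 * 100 = 2.1406 %
Ts = 80 + k * Cr2O3% = 80 + 9.3530 * 2.1406 = 100.0214 C


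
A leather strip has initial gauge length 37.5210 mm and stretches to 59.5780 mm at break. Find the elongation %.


Formula: Elongation = (Lf - L0) / L0 * 100
Substituting: Elongation = (59.5780 - 37.5210) / 37.5210 * 100
Result: 58.7857 %


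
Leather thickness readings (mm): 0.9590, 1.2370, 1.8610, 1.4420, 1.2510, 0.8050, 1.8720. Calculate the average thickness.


Formula: Average = sum / n
Substituting: Average = 9.4270 / 7
Result: 1.3467 mm


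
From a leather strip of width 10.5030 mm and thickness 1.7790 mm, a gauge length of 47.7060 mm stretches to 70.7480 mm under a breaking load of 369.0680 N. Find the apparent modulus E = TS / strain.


TS = F / (w * t) = 369.0680 / (10.5030 * 1.7790) = 19.7523 N/mm^2
strain = (Lf - L0) / L0 = (70.7480 - 47.7060) / 47.7060 = 0.4830
E = TS / strain = 19.7523 / 0.4830 = 40.8950 N/mm^2


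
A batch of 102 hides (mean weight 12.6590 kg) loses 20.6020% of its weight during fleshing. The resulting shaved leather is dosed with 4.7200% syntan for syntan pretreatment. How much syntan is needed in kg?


Total_raw = N * avg_wt = 102 * 12.6590 = 1291.2180 kg
Substrate = Total_raw * (1 - loss/100) = 1291.2180 * (1 - 20.6020/100) = 1025.2013 kg
Syntan = Substrate * pct / 100 = 1025.2013 * 4.7200 / 100 = 48.3895 kg


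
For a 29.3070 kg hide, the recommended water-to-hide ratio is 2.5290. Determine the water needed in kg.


Formula: Water = hide_weight * ratio
Substituting: Water = 29.3070 * 2.5290
Result: 74.1174 kg


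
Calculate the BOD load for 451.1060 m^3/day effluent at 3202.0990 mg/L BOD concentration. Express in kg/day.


Formula: BOD_load = volume * conc / 1000
Substituting: BOD_load = 451.1060 * 3202.0990 / 1000
Result: 1444.4861 kg/day


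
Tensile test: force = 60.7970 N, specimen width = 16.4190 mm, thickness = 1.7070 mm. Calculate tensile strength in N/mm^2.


Formula: TS = force / (width * thickness)
Substituting: TS = 60.7970 / (16.4190 * 1.7070)
Result: 2.1692 N/mm^2


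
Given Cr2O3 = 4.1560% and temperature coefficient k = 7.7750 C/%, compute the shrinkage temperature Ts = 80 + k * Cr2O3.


Formula: Ts = 80 + k * Cr2O3
Substituting: Ts = 80 + 7.7750 * 4.1560
Result: 112.3129 C


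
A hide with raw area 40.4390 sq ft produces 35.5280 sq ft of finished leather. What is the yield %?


Formula: Yield = finished / raw * 100
Substituting: Yield = 35.5280 / 40.4390 * 100
Result: 87.8558 %


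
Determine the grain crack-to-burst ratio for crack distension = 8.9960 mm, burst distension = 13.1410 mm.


Formula: Ratio = crack / burst
Substituting: Ratio = 8.9960 / 13.1410
Result: 0.6846


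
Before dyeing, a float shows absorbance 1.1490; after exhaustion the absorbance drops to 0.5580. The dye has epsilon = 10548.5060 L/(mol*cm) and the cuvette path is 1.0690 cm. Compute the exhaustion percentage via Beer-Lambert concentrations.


c_initial = A_i / (epsilon * l) = 1.1490 / (10548.5060 * 1.0690) = 1.0189e-04 mol/L
c_final = A_f / (epsilon * l) = 0.5580 / (10548.5060 * 1.0690) = 4.9484e-05 mol/L
Exhaustion = (c_initial - c_final) / c_initial * 100 = (1.0189e-04 - 4.9484e-05) / 1.0189e-04 * 100 = 51.4360 %


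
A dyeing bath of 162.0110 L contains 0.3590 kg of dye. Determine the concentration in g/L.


Formula: Conc = dye_mass(kg) / volume(L) * 1000
Substituting: Conc = 0.3590 / 162.0110 * 1000
Result: 2.2159 g/L


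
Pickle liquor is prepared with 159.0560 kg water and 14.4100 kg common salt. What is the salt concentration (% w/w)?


Formula: Conc = salt / (water + salt) * 100
Substituting: Conc = 14.4100 / (159.0560 + 14.4100) * 100
Result: 8.3071 %


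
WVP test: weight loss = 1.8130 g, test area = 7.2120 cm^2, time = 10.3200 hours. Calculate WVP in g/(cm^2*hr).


Formula: WVP = loss / (area * time)
Substituting: WVP = 1.8130 / (7.2120 * 10.3200)
Result: 0.0243592 g/(cm^2*hr)


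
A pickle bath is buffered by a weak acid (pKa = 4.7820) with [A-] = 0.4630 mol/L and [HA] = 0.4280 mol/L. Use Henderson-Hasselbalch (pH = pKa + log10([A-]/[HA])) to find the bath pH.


ratio = [A-] / [HA] = 0.4630 / 0.4280 = 1.0818
log10(ratio) = 0.0341372
pH = pKa + log10(ratio) = 4.7820 + 0.0341372 = 4.8161


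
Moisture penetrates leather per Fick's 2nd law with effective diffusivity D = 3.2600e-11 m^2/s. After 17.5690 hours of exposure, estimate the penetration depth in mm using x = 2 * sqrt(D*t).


t = 17.5690 hr * 3600 = 63248.4000 s
D * t = 3.2600e-11 * 63248.4000 = 2.0619e-06
x = 2 * sqrt(D*t) = 2 * sqrt(2.0619e-06) = 0.00287186 m = 2.8719 mm


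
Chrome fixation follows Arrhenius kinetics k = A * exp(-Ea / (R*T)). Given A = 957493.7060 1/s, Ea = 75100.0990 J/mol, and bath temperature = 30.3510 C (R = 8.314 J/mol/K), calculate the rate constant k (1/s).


T_K = T_C + 273.15 = 30.3510 + 273.15 = 303.5010 K
exponent = -Ea / (R * T_K) = -75100.0990 / (8.314 * 303.5010) = -29.7626
k = A * exp(exponent) = 957493.7060 * exp(-29.7626) = 1.1361e-07 1/s


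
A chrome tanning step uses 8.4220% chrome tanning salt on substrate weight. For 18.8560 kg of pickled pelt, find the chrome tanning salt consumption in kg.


Formula: Chrome = substrate * pct / 100
Substituting: Chrome = 18.8560 * 8.4220 / 100
Result: 1.5881 kg


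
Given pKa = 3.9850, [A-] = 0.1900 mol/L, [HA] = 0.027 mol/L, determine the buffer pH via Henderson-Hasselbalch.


ratio = [A-] / [HA] = 0.1900 / 0.027 = 7.0370
log10(ratio) = 0.8474
pH = pKa + log10(ratio) = 3.9850 + 0.8474 = 4.8324


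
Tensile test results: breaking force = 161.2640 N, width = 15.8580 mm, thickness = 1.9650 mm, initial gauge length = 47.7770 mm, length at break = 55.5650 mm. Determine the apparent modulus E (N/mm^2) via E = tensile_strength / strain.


TS = F / (w * t) = 161.2640 / (15.8580 * 1.9650) = 5.1752 N/mm^2
strain = (Lf - L0) / L0 = (55.5650 - 47.7770) / 47.7770 = 0.1630
E = TS / strain = 5.1752 / 0.1630 = 31.7482 N/mm^2


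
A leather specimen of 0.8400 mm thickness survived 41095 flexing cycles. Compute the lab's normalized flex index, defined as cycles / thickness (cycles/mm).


Formula: Index = cycles / thickness
Substituting: Index = 41095 / 0.8400
Result: 48922.6190 cycles/mm


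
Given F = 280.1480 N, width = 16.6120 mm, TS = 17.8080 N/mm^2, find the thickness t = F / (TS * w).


Formula: t = F / (TS * w)
Substituting: t = 280.1480 / (17.8080 * 16.6120)
Result: 0.9470 mm


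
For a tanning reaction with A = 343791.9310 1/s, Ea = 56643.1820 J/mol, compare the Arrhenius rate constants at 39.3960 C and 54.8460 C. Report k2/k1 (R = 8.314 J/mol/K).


T1 = 39.3960 + 273.15 = 312.5460 K; T2 = 54.8460 + 273.15 = 327.9960 K
k1 = A * exp(-Ea/(R*T1)) = 343791.9310 * exp(-56643.1820/(8.314*312.5460)) = 1.1733e-04 1/s
k2 = A * exp(-Ea/(R*T2)) = 343791.9310 * exp(-56643.1820/(8.314*327.9960)) = 3.2758e-04 1/s
k2/k1 = 3.2758e-04 / 1.1733e-04 = 2.7921


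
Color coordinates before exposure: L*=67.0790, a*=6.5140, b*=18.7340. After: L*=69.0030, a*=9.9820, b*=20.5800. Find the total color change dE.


dL = 1.9240, da = 3.4680, db = 1.8460
dE = sqrt(1.9240^2 + 3.4680^2 + 1.8460^2) = 4.3745


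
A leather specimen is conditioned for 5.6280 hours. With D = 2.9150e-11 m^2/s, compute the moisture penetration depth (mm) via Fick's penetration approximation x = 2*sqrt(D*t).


t = 5.6280 hr * 3600 = 20260.8000 s
D * t = 2.9150e-11 * 20260.8000 = 5.9060e-07
x = 2 * sqrt(D*t) = 2 * sqrt(5.9060e-07) = 0.00153701 m = 1.5370 mm


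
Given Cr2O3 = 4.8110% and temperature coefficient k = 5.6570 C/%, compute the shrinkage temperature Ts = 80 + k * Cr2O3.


Formula: Ts = 80 + k * Cr2O3
Substituting: Ts = 80 + 5.6570 * 4.8110
Result: 107.2158 C


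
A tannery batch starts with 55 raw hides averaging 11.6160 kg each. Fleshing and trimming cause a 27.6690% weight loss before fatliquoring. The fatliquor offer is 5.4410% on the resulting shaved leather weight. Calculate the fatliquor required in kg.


Total_raw = N * avg_wt = 55 * 11.6160 = 638.8800 kg
Substrate = Total_raw * (1 - loss/100) = 638.8800 * (1 - 27.6690/100) = 462.1083 kg
Fat = Substrate * pct / 100 = 462.1083 * 5.4410 / 100 = 25.1433 kg


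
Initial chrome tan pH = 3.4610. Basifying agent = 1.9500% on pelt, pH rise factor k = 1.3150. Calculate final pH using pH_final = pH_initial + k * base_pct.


Formula: pH_final = pH_initial + k * base_pct
Substituting: pH_final = 3.4610 + 1.3150 * 1.9500
Result: 6.0252


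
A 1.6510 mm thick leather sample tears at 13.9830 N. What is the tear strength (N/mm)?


Formula: Tear strength = force / thickness
Substituting: Tear strength = 13.9830 / 1.6510
Result: 8.4694 N/mm


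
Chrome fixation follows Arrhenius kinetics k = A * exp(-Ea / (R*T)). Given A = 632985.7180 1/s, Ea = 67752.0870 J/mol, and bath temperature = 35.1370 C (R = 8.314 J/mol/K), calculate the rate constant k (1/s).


T_K = T_C + 273.15 = 35.1370 + 273.15 = 308.2870 K
exponent = -Ea / (R * T_K) = -67752.0870 / (8.314 * 308.2870) = -26.4337
k = A * exp(exponent) = 632985.7180 * exp(-26.4337) = 2.0960e-06 1/s


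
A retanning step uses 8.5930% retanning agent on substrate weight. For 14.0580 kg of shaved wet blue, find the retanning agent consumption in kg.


Formula: Retan = substrate * pct / 100
Substituting: Retan = 14.0580 * 8.5930 / 100
Result: 1.2080 kg


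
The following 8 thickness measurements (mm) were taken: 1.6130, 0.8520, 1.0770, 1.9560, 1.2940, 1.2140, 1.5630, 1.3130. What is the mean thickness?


Formula: Average = sum / n
Substituting: Average = 10.8820 / 8
Result: 1.3602 mm


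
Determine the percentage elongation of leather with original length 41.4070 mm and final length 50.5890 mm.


Formula: Elongation = (Lf - L0) / L0 * 100
Substituting: Elongation = (50.5890 - 41.4070) / 41.4070 * 100
Result: 22.1750 %


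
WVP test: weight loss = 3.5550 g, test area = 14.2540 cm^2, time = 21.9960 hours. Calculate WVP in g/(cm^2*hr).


Formula: WVP = loss / (area * time)
Substituting: WVP = 3.5550 / (14.2540 * 21.9960)
Result: 0.0113386 g/(cm^2*hr)


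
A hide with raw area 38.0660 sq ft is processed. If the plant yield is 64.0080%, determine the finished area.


Formula: finished = raw * yield / 100
Substituting: finished = 38.0660 * 64.0080 / 100
Result: 24.3653 sq ft


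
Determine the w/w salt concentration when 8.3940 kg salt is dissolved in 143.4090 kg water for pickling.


Formula: Conc = salt / (water + salt) * 100
Substituting: Conc = 8.3940 / (143.4090 + 8.3940) * 100
Result: 5.5295 %


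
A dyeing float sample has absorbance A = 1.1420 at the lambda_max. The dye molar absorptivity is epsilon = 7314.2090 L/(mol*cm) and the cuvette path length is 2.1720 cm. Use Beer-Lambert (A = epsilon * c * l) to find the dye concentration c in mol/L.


Formula: c = A / (epsilon * l)
Substituting: c = 1.1420 / (7314.2090 * 2.1720)
Result: 7.1885e-05 mol/L


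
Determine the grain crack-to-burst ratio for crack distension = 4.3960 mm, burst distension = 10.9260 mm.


Formula: Ratio = crack / burst
Substituting: Ratio = 4.3960 / 10.9260
Result: 0.4023


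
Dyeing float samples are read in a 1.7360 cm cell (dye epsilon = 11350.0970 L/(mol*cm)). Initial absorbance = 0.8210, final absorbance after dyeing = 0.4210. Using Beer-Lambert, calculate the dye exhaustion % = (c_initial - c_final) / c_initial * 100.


c_initial = A_i / (epsilon * l) = 0.8210 / (11350.0970 * 1.7360) = 4.1667e-05 mol/L
c_final = A_f / (epsilon * l) = 0.4210 / (11350.0970 * 1.7360) = 2.1366e-05 mol/L
Exhaustion = (c_initial - c_final) / c_initial * 100 = (4.1667e-05 - 2.1366e-05) / 4.1667e-05 * 100 = 48.7211 %


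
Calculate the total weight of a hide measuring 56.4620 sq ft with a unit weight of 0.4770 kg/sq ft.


Formula: Weight = area * weight_per_sqft
Substituting: Weight = 56.4620 * 0.4770
Result: 26.9324 kg


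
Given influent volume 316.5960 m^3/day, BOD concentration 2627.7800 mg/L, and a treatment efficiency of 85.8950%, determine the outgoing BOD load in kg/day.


Load_in = volume * conc / 1000 = 316.5960 * 2627.7800 / 1000 = 831.9446 kg/day
Removed = Load_in * eff / 100 = 831.9446 * 85.8950 / 100 = 714.5988 kg/day
Load_out = Load_in - Removed = 831.9446 - 714.5988 = 117.3458 kg/day


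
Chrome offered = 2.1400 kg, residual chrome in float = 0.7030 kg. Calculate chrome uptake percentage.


Formula: Uptake = (offered - residual) / offered * 100
Substituting: Uptake = (2.1400 - 0.7030) / 2.1400 * 100
Result: 67.1495 %


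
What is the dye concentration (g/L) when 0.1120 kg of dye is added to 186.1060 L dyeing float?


Formula: Conc = dye_mass(kg) / volume(L) * 1000
Substituting: Conc = 0.1120 / 186.1060 * 1000
Result: 0.6018 g/L


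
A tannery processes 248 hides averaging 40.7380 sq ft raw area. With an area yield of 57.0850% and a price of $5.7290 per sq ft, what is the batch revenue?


Raw_total = N * avg_area = 248 * 40.7380 = 10103.0240 sq ft
Finished = Raw_total * yield / 100 = 10103.0240 * 57.0850 / 100 = 5767.3113 sq ft
Value = Finished * price = 5767.3113 * 5.7290 = 33040.9262 $


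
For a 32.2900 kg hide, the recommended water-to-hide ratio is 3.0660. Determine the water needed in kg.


Formula: Water = hide_weight * ratio
Substituting: Water = 32.2900 * 3.0660
Result: 99.0011 kg


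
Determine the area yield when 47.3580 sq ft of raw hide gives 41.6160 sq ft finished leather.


Formula: Yield = finished / raw * 100
Substituting: Yield = 41.6160 / 47.3580 * 100
Result: 87.8753 %


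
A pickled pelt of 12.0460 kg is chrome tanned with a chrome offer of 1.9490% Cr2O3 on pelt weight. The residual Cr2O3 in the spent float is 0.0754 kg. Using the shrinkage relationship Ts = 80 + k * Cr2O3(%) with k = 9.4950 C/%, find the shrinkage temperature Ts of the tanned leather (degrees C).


Offered = pelt * offer_pct / 100 = 12.0460 * 1.9490 / 100 = 0.2348 kg
Uptake = offered - residual = 0.2348 - 0.0754 = 0.1594 kg
Cr2O3% on pelt = uptake / pelt * 100 = 0.1594 / 12.0460 * 100 = 1.3231 %
Ts = 80 + k * Cr2O3% = 80 + 9.4950 * 1.3231 = 92.5625 C


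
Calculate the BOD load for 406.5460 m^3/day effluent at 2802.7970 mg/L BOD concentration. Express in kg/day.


Formula: BOD_load = volume * conc / 1000
Substituting: BOD_load = 406.5460 * 2802.7970 / 1000
Result: 1139.4659 kg/day


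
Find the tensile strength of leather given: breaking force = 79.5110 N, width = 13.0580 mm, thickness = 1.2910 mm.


Formula: TS = force / (width * thickness)
Substituting: TS = 79.5110 / (13.0580 * 1.2910)
Result: 4.7165 N/mm^2


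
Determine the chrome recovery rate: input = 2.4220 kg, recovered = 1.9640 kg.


Formula: Recovery = recovered / input * 100
Substituting: Recovery = 1.9640 / 2.4220 * 100
Result: 81.0900 %


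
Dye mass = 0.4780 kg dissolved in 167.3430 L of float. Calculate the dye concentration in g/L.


Formula: Conc = dye_mass(kg) / volume(L) * 1000
Substituting: Conc = 0.4780 / 167.3430 * 1000
Result: 2.8564 g/L


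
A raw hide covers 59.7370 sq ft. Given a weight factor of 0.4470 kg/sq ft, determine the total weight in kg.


Formula: Weight = area * weight_per_sqft
Substituting: Weight = 59.7370 * 0.4470
Result: 26.7024 kg


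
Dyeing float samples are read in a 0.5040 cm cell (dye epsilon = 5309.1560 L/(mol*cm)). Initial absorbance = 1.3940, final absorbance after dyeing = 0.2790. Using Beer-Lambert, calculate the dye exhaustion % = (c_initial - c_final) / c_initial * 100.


c_initial = A_i / (epsilon * l) = 1.3940 / (5309.1560 * 0.5040) = 5.2096e-04 mol/L
c_final = A_f / (epsilon * l) = 0.2790 / (5309.1560 * 0.5040) = 1.0427e-04 mol/L
Exhaustion = (c_initial - c_final) / c_initial * 100 = (5.2096e-04 - 1.0427e-04) / 5.2096e-04 * 100 = 79.9857 %


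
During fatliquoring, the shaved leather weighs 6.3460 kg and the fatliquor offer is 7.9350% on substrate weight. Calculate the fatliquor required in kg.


Formula: Fat = substrate * pct / 100
Substituting: Fat = 6.3460 * 7.9350 / 100
Result: 0.5036 kg


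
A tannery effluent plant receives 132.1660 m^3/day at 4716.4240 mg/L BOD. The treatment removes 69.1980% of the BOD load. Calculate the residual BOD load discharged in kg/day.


Load_in = volume * conc / 1000 = 132.1660 * 4716.4240 / 1000 = 623.3509 kg/day
Removed = Load_in * eff / 100 = 623.3509 * 69.1980 / 100 = 431.3464 kg/day
Load_out = Load_in - Removed = 623.3509 - 431.3464 = 192.0045 kg/day


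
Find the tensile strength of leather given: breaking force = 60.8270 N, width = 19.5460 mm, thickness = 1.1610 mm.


Formula: TS = force / (width * thickness)
Substituting: TS = 60.8270 / (19.5460 * 1.1610)
Result: 2.6804 N/mm^2


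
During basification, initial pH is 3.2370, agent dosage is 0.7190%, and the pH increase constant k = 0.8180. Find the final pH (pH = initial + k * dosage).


Formula: pH_final = pH_initial + k * base_pct
Substituting: pH_final = 3.2370 + 0.8180 * 0.7190
Result: 3.8251


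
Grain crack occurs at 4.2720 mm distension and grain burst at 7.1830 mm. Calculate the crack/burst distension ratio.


Formula: Ratio = crack / burst
Substituting: Ratio = 4.2720 / 7.1830
Result: 0.5947


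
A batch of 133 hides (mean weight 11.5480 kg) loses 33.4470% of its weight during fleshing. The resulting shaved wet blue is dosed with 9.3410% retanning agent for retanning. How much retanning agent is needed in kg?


Total_raw = N * avg_wt = 133 * 11.5480 = 1535.8840 kg
Substrate = Total_raw * (1 - loss/100) = 1535.8840 * (1 - 33.4470/100) = 1022.1769 kg
Retan = Substrate * pct / 100 = 1022.1769 * 9.3410 / 100 = 95.4815 kg


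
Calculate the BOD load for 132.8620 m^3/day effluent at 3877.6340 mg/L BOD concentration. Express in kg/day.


Formula: BOD_load = volume * conc / 1000
Substituting: BOD_load = 132.8620 * 3877.6340 / 1000
Result: 515.1902 kg/day


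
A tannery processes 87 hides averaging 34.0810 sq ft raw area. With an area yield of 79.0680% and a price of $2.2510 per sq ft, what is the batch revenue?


Raw_total = N * avg_area = 87 * 34.0810 = 2965.0470 sq ft
Finished = Raw_total * yield / 100 = 2965.0470 * 79.0680 / 100 = 2344.4034 sq ft
Value = Finished * price = 2344.4034 * 2.2510 = 5277.2520 $


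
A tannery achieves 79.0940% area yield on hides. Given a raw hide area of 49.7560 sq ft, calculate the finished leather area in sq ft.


Formula: finished = raw * yield / 100
Substituting: finished = 49.7560 * 79.0940 / 100
Result: 39.3540 sq ft


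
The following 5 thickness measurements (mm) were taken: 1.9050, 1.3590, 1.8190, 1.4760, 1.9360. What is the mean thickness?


Formula: Average = sum / n
Substituting: Average = 8.4950 / 5
Result: 1.6990 mm


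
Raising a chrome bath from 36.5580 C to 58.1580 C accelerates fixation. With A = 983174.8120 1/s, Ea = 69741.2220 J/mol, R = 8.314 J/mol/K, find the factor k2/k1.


T1 = 36.5580 + 273.15 = 309.7080 K; T2 = 58.1580 + 273.15 = 331.3080 K
k1 = A * exp(-Ea/(R*T1)) = 983174.8120 * exp(-69741.2220/(8.314*309.7080)) = 1.6975e-06 1/s
k2 = A * exp(-Ea/(R*T2)) = 983174.8120 * exp(-69741.2220/(8.314*331.3080)) = 9.9243e-06 1/s
k2/k1 = 9.9243e-06 / 1.6975e-06 = 5.8464


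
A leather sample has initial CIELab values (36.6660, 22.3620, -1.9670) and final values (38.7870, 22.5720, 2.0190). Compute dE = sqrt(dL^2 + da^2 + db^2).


dL = 2.1210, da = 0.2100, db = 3.9860
dE = sqrt(2.1210^2 + 0.2100^2 + 3.9860^2) = 4.5201


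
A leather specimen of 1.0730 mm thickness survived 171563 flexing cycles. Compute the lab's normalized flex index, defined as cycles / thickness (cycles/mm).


Formula: Index = cycles / thickness
Substituting: Index = 171563 / 1.0730
Result: 159890.9599 cycles/mm


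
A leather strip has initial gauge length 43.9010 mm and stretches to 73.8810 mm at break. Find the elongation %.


Formula: Elongation = (Lf - L0) / L0 * 100
Substituting: Elongation = (73.8810 - 43.9010) / 43.9010 * 100
Result: 68.2900 %


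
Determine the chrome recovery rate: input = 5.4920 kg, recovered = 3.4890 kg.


Formula: Recovery = recovered / input * 100
Substituting: Recovery = 3.4890 / 5.4920 * 100
Result: 63.5288 %


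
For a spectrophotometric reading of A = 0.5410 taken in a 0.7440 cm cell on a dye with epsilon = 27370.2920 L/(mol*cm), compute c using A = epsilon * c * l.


Formula: c = A / (epsilon * l)
Substituting: c = 0.5410 / (27370.2920 * 0.7440)
Result: 2.6567e-05 mol/L


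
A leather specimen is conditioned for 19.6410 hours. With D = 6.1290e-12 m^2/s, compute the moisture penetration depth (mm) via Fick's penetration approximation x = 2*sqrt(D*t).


t = 19.6410 hr * 3600 = 70707.6000 s
D * t = 6.1290e-12 * 70707.6000 = 4.3337e-07
x = 2 * sqrt(D*t) = 2 * sqrt(4.3337e-07) = 0.00131661 m = 1.3166 mm


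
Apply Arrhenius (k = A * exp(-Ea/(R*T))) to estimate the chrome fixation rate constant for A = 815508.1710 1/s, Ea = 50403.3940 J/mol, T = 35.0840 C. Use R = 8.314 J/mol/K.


T_K = T_C + 273.15 = 35.0840 + 273.15 = 308.2340 K
exponent = -Ea / (R * T_K) = -50403.3940 / (8.314 * 308.2340) = -19.6684
k = A * exp(exponent) = 815508.1710 * exp(-19.6684) = 0.00234179 1/s


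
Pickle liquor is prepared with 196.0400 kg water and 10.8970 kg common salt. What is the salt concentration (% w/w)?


Formula: Conc = salt / (water + salt) * 100
Substituting: Conc = 10.8970 / (196.0400 + 10.8970) * 100
Result: 5.2659 %


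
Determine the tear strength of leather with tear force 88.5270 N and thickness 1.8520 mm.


Formula: Tear strength = force / thickness
Substituting: Tear strength = 88.5270 / 1.8520
Result: 47.8008 N/mm


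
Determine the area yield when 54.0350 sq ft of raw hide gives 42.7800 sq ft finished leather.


Formula: Yield = finished / raw * 100
Substituting: Yield = 42.7800 / 54.0350 * 100
Result: 79.1709 %


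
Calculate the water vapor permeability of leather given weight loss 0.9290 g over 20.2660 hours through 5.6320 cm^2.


Formula: WVP = loss / (area * time)
Substituting: WVP = 0.9290 / (5.6320 * 20.2660)
Result: 0.00813926 g/(cm^2*hr)


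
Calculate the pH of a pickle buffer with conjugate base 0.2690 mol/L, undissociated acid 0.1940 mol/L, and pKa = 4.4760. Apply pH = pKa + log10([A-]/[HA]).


ratio = [A-] / [HA] = 0.2690 / 0.1940 = 1.3866
log10(ratio) = 0.1420
pH = pKa + log10(ratio) = 4.4760 + 0.1420 = 4.6180


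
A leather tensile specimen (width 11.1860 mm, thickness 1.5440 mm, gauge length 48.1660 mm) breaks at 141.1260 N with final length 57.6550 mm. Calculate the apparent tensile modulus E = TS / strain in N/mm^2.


TS = F / (w * t) = 141.1260 / (11.1860 * 1.5440) = 8.1712 N/mm^2
strain = (Lf - L0) / L0 = (57.6550 - 48.1660) / 48.1660 = 0.1970
E = TS / strain = 8.1712 / 0.1970 = 41.4768 N/mm^2


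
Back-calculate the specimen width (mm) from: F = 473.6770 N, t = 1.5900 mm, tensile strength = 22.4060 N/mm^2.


Formula: w = F / (TS * t)
Substituting: w = 473.6770 / (22.4060 * 1.5900)
Result: 13.2960 mm


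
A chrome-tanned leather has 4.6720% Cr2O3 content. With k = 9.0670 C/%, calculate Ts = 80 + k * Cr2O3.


Formula: Ts = 80 + k * Cr2O3
Substituting: Ts = 80 + 9.0670 * 4.6720
Result: 122.3610 C


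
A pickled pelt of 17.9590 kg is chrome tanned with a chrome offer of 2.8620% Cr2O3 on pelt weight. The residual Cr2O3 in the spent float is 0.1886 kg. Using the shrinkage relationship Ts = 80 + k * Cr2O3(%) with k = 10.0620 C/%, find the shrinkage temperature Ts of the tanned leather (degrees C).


Offered = pelt * offer_pct / 100 = 17.9590 * 2.8620 / 100 = 0.5140 kg
Uptake = offered - residual = 0.5140 - 0.1886 = 0.3254 kg
Cr2O3% on pelt = uptake / pelt * 100 = 0.3254 / 17.9590 * 100 = 1.8118 %
Ts = 80 + k * Cr2O3% = 80 + 10.0620 * 1.8118 = 98.2306 C


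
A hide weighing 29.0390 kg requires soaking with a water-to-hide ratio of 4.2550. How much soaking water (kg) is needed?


Formula: Water = hide_weight * ratio
Substituting: Water = 29.0390 * 4.2550
Result: 123.5609 kg


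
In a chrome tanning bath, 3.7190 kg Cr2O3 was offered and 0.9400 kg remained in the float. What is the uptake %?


Formula: Uptake = (offered - residual) / offered * 100
Substituting: Uptake = (3.7190 - 0.9400) / 3.7190 * 100
Result: 74.7244 %


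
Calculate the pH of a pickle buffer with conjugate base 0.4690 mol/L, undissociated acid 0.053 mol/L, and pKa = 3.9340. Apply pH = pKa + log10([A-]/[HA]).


ratio = [A-] / [HA] = 0.4690 / 0.053 = 8.8491
log10(ratio) = 0.9469
pH = pKa + log10(ratio) = 3.9340 + 0.9469 = 4.8809


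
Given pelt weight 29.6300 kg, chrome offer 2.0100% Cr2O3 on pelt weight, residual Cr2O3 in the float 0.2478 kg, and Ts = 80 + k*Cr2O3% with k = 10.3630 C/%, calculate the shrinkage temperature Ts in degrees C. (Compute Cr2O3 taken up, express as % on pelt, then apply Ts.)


Offered = pelt * offer_pct / 100 = 29.6300 * 2.0100 / 100 = 0.5956 kg
Uptake = offered - residual = 0.5956 - 0.2478 = 0.3478 kg
Cr2O3% on pelt = uptake / pelt * 100 = 0.3478 / 29.6300 * 100 = 1.1737 %
Ts = 80 + k * Cr2O3% = 80 + 10.3630 * 1.1737 = 92.1629 C


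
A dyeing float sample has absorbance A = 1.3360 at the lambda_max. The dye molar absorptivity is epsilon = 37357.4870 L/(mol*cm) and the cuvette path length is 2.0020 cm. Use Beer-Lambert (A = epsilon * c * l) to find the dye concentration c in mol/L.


Formula: c = A / (epsilon * l)
Substituting: c = 1.3360 / (37357.4870 * 2.0020)
Result: 1.7863e-05 mol/L


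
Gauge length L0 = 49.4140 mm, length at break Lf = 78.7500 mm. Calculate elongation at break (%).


Formula: Elongation = (Lf - L0) / L0 * 100
Substituting: Elongation = (78.7500 - 49.4140) / 49.4140 * 100
Result: 59.3678 %


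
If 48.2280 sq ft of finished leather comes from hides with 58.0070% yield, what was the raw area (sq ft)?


Formula: raw = finished * 100 / yield
Substituting: raw = 48.2280 * 100 / 58.0070
Result: 83.1417 sq ft


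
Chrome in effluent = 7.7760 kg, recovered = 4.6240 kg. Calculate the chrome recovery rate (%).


Formula: Recovery = recovered / input * 100
Substituting: Recovery = 4.6240 / 7.7760 * 100
Result: 59.4650 %


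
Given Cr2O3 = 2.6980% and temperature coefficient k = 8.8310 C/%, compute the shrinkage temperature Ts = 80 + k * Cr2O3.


Formula: Ts = 80 + k * Cr2O3
Substituting: Ts = 80 + 8.8310 * 2.6980
Result: 103.8260 C


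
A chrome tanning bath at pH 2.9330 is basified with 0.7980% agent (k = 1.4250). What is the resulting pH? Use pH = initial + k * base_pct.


Formula: pH_final = pH_initial + k * base_pct
Substituting: pH_final = 2.9330 + 1.4250 * 0.7980
Result: 4.0701


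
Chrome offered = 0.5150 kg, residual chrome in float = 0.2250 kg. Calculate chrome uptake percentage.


Formula: Uptake = (offered - residual) / offered * 100
Substituting: Uptake = (0.5150 - 0.2250) / 0.5150 * 100
Result: 56.3107 %


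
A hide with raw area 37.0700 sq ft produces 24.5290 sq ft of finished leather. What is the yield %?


Formula: Yield = finished / raw * 100
Substituting: Yield = 24.5290 / 37.0700 * 100
Result: 66.1694 %


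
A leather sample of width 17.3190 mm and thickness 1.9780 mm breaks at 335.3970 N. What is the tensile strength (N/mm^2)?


Formula: TS = force / (width * thickness)
Substituting: TS = 335.3970 / (17.3190 * 1.9780)
Result: 9.7906 N/mm^2


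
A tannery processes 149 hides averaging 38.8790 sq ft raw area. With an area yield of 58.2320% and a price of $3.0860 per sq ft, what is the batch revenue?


Raw_total = N * avg_area = 149 * 38.8790 = 5792.9710 sq ft
Finished = Raw_total * yield / 100 = 5792.9710 * 58.2320 / 100 = 3373.3629 sq ft
Value = Finished * price = 3373.3629 * 3.0860 = 10410.1978 $
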